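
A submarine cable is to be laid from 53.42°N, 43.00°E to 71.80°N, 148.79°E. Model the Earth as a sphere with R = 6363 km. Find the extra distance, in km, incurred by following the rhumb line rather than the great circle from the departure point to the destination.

Great circle: cos σ = sin φ₁ sin φ₂ + cos φ₁ cos φ₂ cos Δλ,  σ = 0.7782 rad → d_gc = 4951.5 km
Rhumb line: Δψ = +0.7244, q = Δφ/Δψ = 0.4428, d_rh = R√(Δφ²+q²Δλ²) = 5588.6 km
Excess = 5588.6 − 4951.5 = 637.1 ≈ 637 km

637 km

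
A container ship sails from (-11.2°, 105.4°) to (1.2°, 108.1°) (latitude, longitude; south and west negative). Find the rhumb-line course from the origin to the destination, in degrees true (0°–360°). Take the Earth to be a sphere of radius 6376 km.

Meridional parts: M(φ₁)=-0.1967, M(φ₂)=+0.0209 → ΔM = +0.2177;  Δλ = +0.0471 rad
tan C = Δλ / ΔM = +0.2165 → C = 12.22°

12.2°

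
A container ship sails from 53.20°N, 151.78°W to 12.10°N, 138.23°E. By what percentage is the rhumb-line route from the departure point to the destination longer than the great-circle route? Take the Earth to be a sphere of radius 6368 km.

2.2%

Great circle: σ = 1.1936 rad → d_gc = Rσ = 7601.2 km
Rhumb: Δφ = -0.7173, Δλ = -1.2216, Δψ = -0.8879, q = Δφ/Δψ = 0.8079 → d_rh = R√(Δφ²+q²Δλ²) = 7769.4 km
Excess = (7769.4 − 7601.2) / 7601.2 = 168.2 / 7601.2 = 2.21% ≈ 2.2%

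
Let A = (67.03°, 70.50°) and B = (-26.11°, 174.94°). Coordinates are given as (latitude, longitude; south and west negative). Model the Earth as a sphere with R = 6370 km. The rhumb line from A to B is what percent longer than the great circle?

3.9%

Great circle: σ = 2.0859 rad → d_gc = Rσ = 13286.9 km
Rhumb: Δφ = -1.6256, Δλ = +1.8228, Δψ = -2.0660, q = Δφ/Δψ = 0.7868 → d_rh = R√(Δφ²+q²Δλ²) = 13809.3 km
Excess = (13809.3 − 13286.9) / 13286.9 = 522.4 / 13286.9 = 3.93% ≈ 3.9%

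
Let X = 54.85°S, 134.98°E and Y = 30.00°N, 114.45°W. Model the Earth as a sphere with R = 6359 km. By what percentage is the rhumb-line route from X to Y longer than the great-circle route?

Great circle: σ = 2.1944 rad → d_gc = Rσ = 13954.5 km
Rhumb: Δφ = +1.4809, Δλ = +1.9298, Δψ = +1.6990, q = Δφ/Δψ = 0.8716 → d_rh = R√(Δφ²+q²Δλ²) = 14251.2 km
Excess = (14251.2 − 13954.5) / 13954.5 = 296.7 / 13954.5 = 2.13% ≈ 2.1%

2.1%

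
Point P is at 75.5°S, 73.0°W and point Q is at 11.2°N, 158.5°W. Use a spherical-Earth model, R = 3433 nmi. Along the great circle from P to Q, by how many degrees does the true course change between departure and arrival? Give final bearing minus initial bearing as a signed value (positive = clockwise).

+68.2°

At departure: θ₁ = atan2(sin Δλ cos φ₂, cos φ₁ sin φ₂ − sin φ₁ cos φ₂ cos Δλ) = 277.18°
At arrival: θ₂ = atan2(sin Δλ cos φ₁, −cos φ₂ sin φ₁ + sin φ₂ cos φ₁ cos Δλ) = 345.33°
Δθ = θ₂ − θ₁ = +68.2°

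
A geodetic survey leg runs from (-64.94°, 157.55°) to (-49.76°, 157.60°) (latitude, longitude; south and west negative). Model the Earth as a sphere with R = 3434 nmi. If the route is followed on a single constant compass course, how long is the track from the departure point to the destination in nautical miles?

910 nmi

Δψ = ln[tan(π/4+φ₂/2)/tan(π/4+φ₁/2)] = +0.4998;  Δφ = +0.2649 rad,  Δλ = +0.0009 rad
q = Δφ/Δψ = 0.5301
d = R·√(Δφ² + q²Δλ²) = 3434·0.26494 = 910 nmi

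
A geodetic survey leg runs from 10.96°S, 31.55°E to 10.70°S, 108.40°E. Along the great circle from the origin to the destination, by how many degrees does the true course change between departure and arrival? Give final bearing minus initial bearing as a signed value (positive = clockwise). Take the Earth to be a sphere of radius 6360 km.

Initial bearing θ₁ = atan2(sin Δλ cos φ₂, cos φ₁ sin φ₂ − sin φ₁ cos φ₂ cos Δλ) = 98.31°
Final bearing θ₂ = (initial bearing from the destination back to the start) + 180° = 81.36°
Δθ = θ₂ − θ₁ = -17.0°

-17.0°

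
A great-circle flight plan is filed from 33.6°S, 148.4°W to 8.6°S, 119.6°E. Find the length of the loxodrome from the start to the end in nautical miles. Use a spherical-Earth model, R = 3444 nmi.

Δψ = ln[tan(π/4+φ₂/2)/tan(π/4+φ₁/2)] = +0.4726;  Δφ = +0.4363 rad,  Δλ = -1.6057 rad
q = Δφ/Δψ = 0.9233
d = R·√(Δφ² + q²Δλ²) = 3444·1.54538 = 5322 nmi

5322 nmi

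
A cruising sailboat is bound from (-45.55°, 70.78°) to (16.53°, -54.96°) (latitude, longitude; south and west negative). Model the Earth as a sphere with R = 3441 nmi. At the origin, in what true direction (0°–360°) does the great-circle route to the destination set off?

255.6°

θ = atan2( sin Δλ·cos φ₂ ,  cos φ₁ sin φ₂ − sin φ₁ cos φ₂ cos Δλ )
  = atan2(-0.7781, -0.2005) = 255.55°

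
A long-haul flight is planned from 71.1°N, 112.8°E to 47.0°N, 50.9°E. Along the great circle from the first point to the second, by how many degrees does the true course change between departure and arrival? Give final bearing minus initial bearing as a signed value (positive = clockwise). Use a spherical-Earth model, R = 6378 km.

-55.5°

At departure: θ₁ = atan2(sin Δλ cos φ₂, cos φ₁ sin φ₂ − sin φ₁ cos φ₂ cos Δλ) = 263.64°
At arrival: θ₂ = atan2(sin Δλ cos φ₁, −cos φ₂ sin φ₁ + sin φ₂ cos φ₁ cos Δλ) = 208.17°
Δθ = θ₂ − θ₁ = -55.5°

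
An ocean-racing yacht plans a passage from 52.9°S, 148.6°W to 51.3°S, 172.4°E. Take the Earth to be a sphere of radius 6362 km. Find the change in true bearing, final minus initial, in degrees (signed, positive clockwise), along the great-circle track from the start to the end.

At departure: θ₁ = atan2(sin Δλ cos φ₂, cos φ₁ sin φ₂ − sin φ₁ cos φ₂ cos Δλ) = 258.06°
At arrival: θ₂ = atan2(sin Δλ cos φ₁, −cos φ₂ sin φ₁ + sin φ₂ cos φ₁ cos Δλ) = 289.29°
Δθ = θ₂ − θ₁ = +31.2°

+31.2°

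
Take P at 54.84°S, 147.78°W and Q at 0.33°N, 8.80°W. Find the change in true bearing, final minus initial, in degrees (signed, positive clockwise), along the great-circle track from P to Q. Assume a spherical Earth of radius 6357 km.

-108.2°

At departure: θ₁ = atan2(sin Δλ cos φ₂, cos φ₁ sin φ₂ − sin φ₁ cos φ₂ cos Δλ) = 133.07°
At arrival: θ₂ = atan2(sin Δλ cos φ₁, −cos φ₂ sin φ₁ + sin φ₂ cos φ₁ cos Δλ) = 24.88°
Δθ = θ₂ − θ₁ = -108.2°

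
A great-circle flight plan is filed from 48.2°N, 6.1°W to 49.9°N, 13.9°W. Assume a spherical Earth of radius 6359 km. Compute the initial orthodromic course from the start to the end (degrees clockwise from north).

291.3°

θ = atan2( sin Δλ·cos φ₂ ,  cos φ₁ sin φ₂ − sin φ₁ cos φ₂ cos Δλ )
  = atan2(-0.0874, +0.0341) = 291.31°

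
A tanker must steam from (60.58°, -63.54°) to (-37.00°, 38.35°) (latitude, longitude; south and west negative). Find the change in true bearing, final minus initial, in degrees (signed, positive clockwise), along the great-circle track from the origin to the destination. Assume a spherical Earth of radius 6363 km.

At departure: θ₁ = atan2(sin Δλ cos φ₂, cos φ₁ sin φ₂ − sin φ₁ cos φ₂ cos Δλ) = 101.03°
At arrival: θ₂ = atan2(sin Δλ cos φ₁, −cos φ₂ sin φ₁ + sin φ₂ cos φ₁ cos Δλ) = 142.86°
Δθ = θ₂ − θ₁ = +41.8°

+41.8°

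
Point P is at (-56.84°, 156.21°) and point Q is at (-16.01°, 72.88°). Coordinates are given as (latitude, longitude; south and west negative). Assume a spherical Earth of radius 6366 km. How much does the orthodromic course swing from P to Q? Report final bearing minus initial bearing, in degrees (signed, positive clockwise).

Initial bearing θ₁ = atan2(sin Δλ cos φ₂, cos φ₁ sin φ₂ − sin φ₁ cos φ₂ cos Δλ) = 266.56°
Final bearing θ₂ = (initial bearing from the destination back to the start) + 180° = 325.39°
Δθ = θ₂ − θ₁ = +58.8°

+58.8°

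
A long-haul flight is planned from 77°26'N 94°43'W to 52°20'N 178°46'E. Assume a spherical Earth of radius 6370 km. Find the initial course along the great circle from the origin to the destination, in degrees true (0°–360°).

282.6°

N = sin Δλ·cos φ₂ = -0.6099;  D = cos φ₁ sin φ₂ − sin φ₁ cos φ₂ cos Δλ = +0.1360
initial course = atan2(N, D) = 282.57°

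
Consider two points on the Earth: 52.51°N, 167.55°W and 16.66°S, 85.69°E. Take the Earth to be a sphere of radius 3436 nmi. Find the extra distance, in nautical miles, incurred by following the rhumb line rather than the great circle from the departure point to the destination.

189 nmi

Great circle: cos σ = sin φ₁ sin φ₂ + cos φ₁ cos φ₂ cos Δλ,  σ = 1.9775 rad → d_gc = 6794.8 nmi
Rhumb line: Δψ = -1.3757, q = Δφ/Δψ = 0.8776, d_rh = R√(Δφ²+q²Δλ²) = 6983.9 nmi
Excess = 6983.9 − 6794.8 = 189.1 ≈ 189 nmi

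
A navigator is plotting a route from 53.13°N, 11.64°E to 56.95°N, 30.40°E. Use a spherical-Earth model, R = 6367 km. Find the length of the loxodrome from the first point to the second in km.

1267 km

Δψ = ln[tan(π/4+φ₂/2)/tan(π/4+φ₁/2)] = +0.1165;  Δφ = +0.0667 rad,  Δλ = +0.3274 rad
q = Δφ/Δψ = 0.5725
d = R·√(Δφ² + q²Δλ²) = 6367·0.19894 = 1267 km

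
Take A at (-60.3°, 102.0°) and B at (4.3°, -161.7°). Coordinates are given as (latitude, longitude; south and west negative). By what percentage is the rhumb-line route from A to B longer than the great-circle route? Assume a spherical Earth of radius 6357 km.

4.1%

Great circle: σ = 1.6904 rad → d_gc = Rσ = 10746.0 km
Rhumb: Δφ = +1.1275, Δλ = +1.6808, Δψ = +1.4026, q = Δφ/Δψ = 0.8039 → d_rh = R√(Δφ²+q²Δλ²) = 11186.6 km
Excess = (11186.6 − 10746.0) / 10746.0 = 440.6 / 10746.0 = 4.10% ≈ 4.1%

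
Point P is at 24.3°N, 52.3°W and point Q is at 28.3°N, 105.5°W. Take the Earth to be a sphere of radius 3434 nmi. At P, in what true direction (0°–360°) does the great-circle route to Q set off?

θ = atan2( sin Δλ·cos φ₂ ,  cos φ₁ sin φ₂ − sin φ₁ cos φ₂ cos Δλ )
  = atan2(-0.7050, +0.2150) = 286.96°

287.0°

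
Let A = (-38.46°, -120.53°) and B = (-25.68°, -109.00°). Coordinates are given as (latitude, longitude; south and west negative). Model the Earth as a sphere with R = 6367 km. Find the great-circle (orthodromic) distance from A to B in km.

Haversine: a = sin²(Δφ/2)+cos φ₁ cos φ₂ sin²(Δλ/2) = 0.01951;  σ = 2·atan2(√a,√(1−a))
σ = 16.057° → d = Rσ = 6367·0.28025 = 1784 km

1784 km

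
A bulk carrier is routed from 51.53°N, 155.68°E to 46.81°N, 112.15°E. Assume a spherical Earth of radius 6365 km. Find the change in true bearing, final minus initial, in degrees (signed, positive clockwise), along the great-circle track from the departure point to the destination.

-33.6°

Initial bearing θ₁ = atan2(sin Δλ cos φ₂, cos φ₁ sin φ₂ − sin φ₁ cos φ₂ cos Δλ) = 277.86°
Final bearing θ₂ = (initial bearing from the destination back to the start) + 180° = 244.21°
Δθ = θ₂ − θ₁ = -33.6°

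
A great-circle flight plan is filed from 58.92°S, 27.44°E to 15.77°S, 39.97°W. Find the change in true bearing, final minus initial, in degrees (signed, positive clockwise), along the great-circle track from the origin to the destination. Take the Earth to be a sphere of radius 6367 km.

Initial bearing θ₁ = atan2(sin Δλ cos φ₂, cos φ₁ sin φ₂ − sin φ₁ cos φ₂ cos Δλ) = 281.22°
Final bearing θ₂ = (initial bearing from the destination back to the start) + 180° = 328.25°
Δθ = θ₂ − θ₁ = +47.0°

+47.0°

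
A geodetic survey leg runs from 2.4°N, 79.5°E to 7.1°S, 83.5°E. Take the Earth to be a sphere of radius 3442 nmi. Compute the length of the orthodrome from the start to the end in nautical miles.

619 nmi

Haversine: a = sin²(Δφ/2)+cos φ₁ cos φ₂ sin²(Δλ/2) = 0.00806;  σ = 2·atan2(√a,√(1−a))
σ = 10.305° → d = Rσ = 3442·0.17985 = 619 nmi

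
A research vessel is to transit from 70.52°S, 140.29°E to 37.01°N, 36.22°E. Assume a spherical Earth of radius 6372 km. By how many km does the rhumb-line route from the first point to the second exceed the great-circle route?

Great circle: cos σ = sin φ₁ sin φ₂ + cos φ₁ cos φ₂ cos Δλ,  σ = 2.2552 rad → d_gc = 14370.3 km
Rhumb line: Δψ = +2.4585, q = Δφ/Δψ = 0.7634, d_rh = R√(Δφ²+q²Δλ²) = 14868.4 km
Excess = 14868.4 − 14370.3 = 498.1 ≈ 498 km

498 km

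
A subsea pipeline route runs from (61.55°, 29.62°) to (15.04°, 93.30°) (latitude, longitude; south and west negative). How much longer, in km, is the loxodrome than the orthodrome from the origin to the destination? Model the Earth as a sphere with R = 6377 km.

169 km

Great circle: cos σ = sin φ₁ sin φ₂ + cos φ₁ cos φ₂ cos Δλ,  σ = 1.1239 rad → d_gc = 7167.3 km
Rhumb line: Δψ = -1.1068, q = Δφ/Δψ = 0.7334, d_rh = R√(Δφ²+q²Δλ²) = 7336.0 km
Excess = 7336.0 − 7167.3 = 168.7 ≈ 169 km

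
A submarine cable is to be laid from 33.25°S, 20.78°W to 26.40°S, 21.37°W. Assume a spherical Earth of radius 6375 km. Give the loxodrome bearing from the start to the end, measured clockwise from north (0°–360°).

355.7°

Meridional parts: M(φ₁)=-0.6159, M(φ₂)=-0.4780 → ΔM = +0.1379;  Δλ = -0.0103 rad
tan C = Δλ / ΔM = -0.0746 → C = 355.73°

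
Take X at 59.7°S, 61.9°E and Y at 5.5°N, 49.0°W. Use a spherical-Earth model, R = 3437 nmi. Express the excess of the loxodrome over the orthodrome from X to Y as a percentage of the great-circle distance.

Great circle: σ = 1.8358 rad → d_gc = Rσ = 6309.6 nmi
Rhumb: Δφ = +1.1380, Δλ = -1.9356, Δψ = +1.4027, q = Δφ/Δψ = 0.8113 → d_rh = R√(Δφ²+q²Δλ²) = 6665.2 nmi
Excess = (6665.2 − 6309.6) / 6309.6 = 355.6 / 6309.6 = 5.64% ≈ 5.6%

5.6%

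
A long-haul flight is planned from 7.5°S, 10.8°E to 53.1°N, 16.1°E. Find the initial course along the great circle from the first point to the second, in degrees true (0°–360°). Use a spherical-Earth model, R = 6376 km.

3.6°

θ = atan2( sin Δλ·cos φ₂ ,  cos φ₁ sin φ₂ − sin φ₁ cos φ₂ cos Δλ )
  = atan2(+0.0555, +0.8709) = 3.64°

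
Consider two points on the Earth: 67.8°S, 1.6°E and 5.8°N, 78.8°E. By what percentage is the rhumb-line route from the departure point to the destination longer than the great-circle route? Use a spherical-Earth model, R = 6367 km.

3.0%

Great circle: σ = 1.5811 rad → d_gc = Rσ = 10066.7 km
Rhumb: Δφ = +1.2846, Δλ = +1.3474, Δψ = +1.7301, q = Δφ/Δψ = 0.7425 → d_rh = R√(Δφ²+q²Δλ²) = 10366.6 km
Excess = (10366.6 − 10066.7) / 10066.7 = 299.9 / 10066.7 = 2.98% ≈ 3.0%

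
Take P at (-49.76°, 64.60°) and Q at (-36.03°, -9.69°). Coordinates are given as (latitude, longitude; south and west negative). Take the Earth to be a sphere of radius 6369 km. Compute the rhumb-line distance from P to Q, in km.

6201 km

Rhumb course C = atan2(Δλ, Δψ) with Δψ = ln[tan(π/4+φ₂/2)/tan(π/4+φ₁/2)] = +0.3293, Δλ = -1.2966 → C = 284.25°
d = R·|Δφ| / |cos C| = 6369·0.23963 / 0.24613 = 6201 km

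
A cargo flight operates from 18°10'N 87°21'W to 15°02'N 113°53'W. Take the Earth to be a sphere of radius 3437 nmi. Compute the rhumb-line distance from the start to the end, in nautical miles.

1537 nmi

Rhumb course C = atan2(Δλ, Δψ) with Δψ = ln[tan(π/4+φ₂/2)/tan(π/4+φ₁/2)] = -0.0571, Δλ = -0.4631 → C = 262.97°
d = R·|Δφ| / |cos C| = 3437·0.05469 / 0.12232 = 1537 nmi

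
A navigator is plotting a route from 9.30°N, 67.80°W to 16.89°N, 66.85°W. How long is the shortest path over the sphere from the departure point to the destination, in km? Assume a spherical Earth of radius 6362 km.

Haversine: a = sin²(Δφ/2)+cos φ₁ cos φ₂ sin²(Δλ/2) = 0.00445;  σ = 2·atan2(√a,√(1−a))
σ = 7.646° → d = Rσ = 6362·0.13345 = 849 km

849 km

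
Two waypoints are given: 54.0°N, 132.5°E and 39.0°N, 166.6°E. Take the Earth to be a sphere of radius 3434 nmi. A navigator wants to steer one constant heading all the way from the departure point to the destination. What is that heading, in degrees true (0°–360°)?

Δψ = ln[tan(π/4+φ₂/2)/tan(π/4+φ₁/2)] = -0.3839
Δλ = +0.5952 rad (taken the short way round)
course = atan2(Δλ, Δψ) = 122.82°

122.8°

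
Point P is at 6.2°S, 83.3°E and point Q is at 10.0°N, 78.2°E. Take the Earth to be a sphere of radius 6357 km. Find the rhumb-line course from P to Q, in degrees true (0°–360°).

342.6°

Meridional parts: M(φ₁)=-0.1084, M(φ₂)=+0.1754 → ΔM = +0.2838;  Δλ = -0.0890 rad
tan C = Δλ / ΔM = -0.3136 → C = 342.59°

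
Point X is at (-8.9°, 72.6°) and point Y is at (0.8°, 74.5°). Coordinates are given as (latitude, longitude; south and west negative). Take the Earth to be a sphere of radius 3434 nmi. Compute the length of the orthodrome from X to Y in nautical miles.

592 nmi

Haversine: a = sin²(Δφ/2)+cos φ₁ cos φ₂ sin²(Δλ/2) = 0.00742;  σ = 2·atan2(√a,√(1−a))
σ = 9.883° → d = Rσ = 3434·0.17249 = 592 nmi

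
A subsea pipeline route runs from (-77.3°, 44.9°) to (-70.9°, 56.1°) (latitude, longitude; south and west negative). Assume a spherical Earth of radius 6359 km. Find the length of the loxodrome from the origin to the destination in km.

786 km

Rhumb course C = atan2(Δλ, Δψ) with Δψ = ln[tan(π/4+φ₂/2)/tan(π/4+φ₁/2)] = +0.4133, Δλ = +0.1955 → C = 25.31°
d = R·|Δφ| / |cos C| = 6359·0.11170 / 0.90399 = 786 km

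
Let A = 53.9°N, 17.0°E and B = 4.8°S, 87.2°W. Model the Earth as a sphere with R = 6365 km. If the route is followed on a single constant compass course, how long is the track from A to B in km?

11805 km

Rhumb course C = atan2(Δλ, Δψ) with Δψ = ln[tan(π/4+φ₂/2)/tan(π/4+φ₁/2)] = -1.2051, Δλ = -1.8186 → C = 236.47°
d = R·|Δφ| / |cos C| = 6365·1.02451 / 0.55237 = 11805 km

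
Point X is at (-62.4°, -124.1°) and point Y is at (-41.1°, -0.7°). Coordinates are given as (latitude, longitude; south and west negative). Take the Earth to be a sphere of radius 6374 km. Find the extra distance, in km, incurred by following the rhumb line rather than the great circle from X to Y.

Great circle: cos σ = sin φ₁ sin φ₂ + cos φ₁ cos φ₂ cos Δλ,  σ = 1.1697 rad → d_gc = 7456.0 km
Rhumb line: Δψ = +0.6158, q = Δφ/Δψ = 0.6037, d_rh = R√(Δφ²+q²Δλ²) = 8619.9 km
Excess = 8619.9 − 7456.0 = 1163.9 ≈ 1164 km

1164 km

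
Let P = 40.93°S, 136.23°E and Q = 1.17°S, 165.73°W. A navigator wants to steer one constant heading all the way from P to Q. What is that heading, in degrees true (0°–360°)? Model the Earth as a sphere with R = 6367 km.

Δψ = ln[tan(π/4+φ₂/2)/tan(π/4+φ₁/2)] = +0.7638
Δλ = +1.0130 rad (taken the short way round)
course = atan2(Δλ, Δψ) = 52.98°

53.0°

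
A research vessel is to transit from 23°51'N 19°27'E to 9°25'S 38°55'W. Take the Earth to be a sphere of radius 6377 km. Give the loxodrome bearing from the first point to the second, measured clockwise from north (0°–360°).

Meridional parts: M(φ₁)=+0.4288, M(φ₂)=-0.1651 → ΔM = -0.5939;  Δλ = -1.0187 rad
tan C = Δλ / ΔM = +1.7152 → C = 239.76°

239.8°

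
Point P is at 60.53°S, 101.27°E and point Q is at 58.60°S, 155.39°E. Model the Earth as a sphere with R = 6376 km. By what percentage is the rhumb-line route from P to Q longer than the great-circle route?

Great circle: σ = 0.4661 rad → d_gc = Rσ = 2971.7 km
Rhumb: Δφ = +0.0337, Δλ = +0.9446, Δψ = +0.0665, q = Δφ/Δψ = 0.5064 → d_rh = R√(Δφ²+q²Δλ²) = 3057.4 km
Excess = (3057.4 − 2971.7) / 2971.7 = 85.7 / 2971.7 = 2.88% ≈ 2.9%

2.9%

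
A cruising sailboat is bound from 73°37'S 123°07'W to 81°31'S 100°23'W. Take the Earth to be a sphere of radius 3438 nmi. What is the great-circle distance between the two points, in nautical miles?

549 nmi

Haversine: a = sin²(Δφ/2)+cos φ₁ cos φ₂ sin²(Δλ/2) = 0.00636;  σ = 2·atan2(√a,√(1−a))
σ = 9.149° → d = Rσ = 3438·0.15969 = 549 nmi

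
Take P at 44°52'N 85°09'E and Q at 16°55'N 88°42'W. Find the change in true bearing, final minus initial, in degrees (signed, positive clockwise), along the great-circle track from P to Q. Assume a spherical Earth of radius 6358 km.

Initial bearing θ₁ = atan2(sin Δλ cos φ₂, cos φ₁ sin φ₂ − sin φ₁ cos φ₂ cos Δλ) = 353.34°
Final bearing θ₂ = (initial bearing from the destination back to the start) + 180° = 184.93°
Δθ = θ₂ − θ₁ = -168.4°

-168.4°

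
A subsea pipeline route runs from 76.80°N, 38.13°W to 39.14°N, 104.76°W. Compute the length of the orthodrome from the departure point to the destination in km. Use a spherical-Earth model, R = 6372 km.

cos σ = sin φ₁ sin φ₂ + cos φ₁ cos φ₂ cos Δλ
      = sin(76.80°)sin(39.14°) + cos(76.80°)cos(39.14°)cos(-66.63°) = 0.6848
σ = 46.781° → d = Rσ = 6372·0.81648 = 5203 km

5203 km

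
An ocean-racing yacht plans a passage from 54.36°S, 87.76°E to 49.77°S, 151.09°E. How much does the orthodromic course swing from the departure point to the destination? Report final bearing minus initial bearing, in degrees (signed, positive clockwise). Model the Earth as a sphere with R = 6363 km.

-51.9°

Initial bearing θ₁ = atan2(sin Δλ cos φ₂, cos φ₁ sin φ₂ − sin φ₁ cos φ₂ cos Δλ) = 109.93°
Final bearing θ₂ = (initial bearing from the destination back to the start) + 180° = 58.01°
Δθ = θ₂ − θ₁ = -51.9°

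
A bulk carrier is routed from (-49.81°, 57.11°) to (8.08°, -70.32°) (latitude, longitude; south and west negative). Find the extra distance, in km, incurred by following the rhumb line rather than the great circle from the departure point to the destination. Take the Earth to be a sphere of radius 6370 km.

Great circle: cos σ = sin φ₁ sin φ₂ + cos φ₁ cos φ₂ cos Δλ,  σ = 2.0894 rad → d_gc = 13309.7 km
Rhumb line: Δψ = +1.1470, q = Δφ/Δψ = 0.8809, d_rh = R√(Δφ²+q²Δλ²) = 14041.4 km
Excess = 14041.4 − 13309.7 = 731.7 ≈ 732 km

732 km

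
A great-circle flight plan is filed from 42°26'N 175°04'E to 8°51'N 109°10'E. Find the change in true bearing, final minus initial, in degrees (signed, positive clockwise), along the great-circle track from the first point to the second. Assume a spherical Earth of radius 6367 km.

-32.7°

Initial bearing θ₁ = atan2(sin Δλ cos φ₂, cos φ₁ sin φ₂ − sin φ₁ cos φ₂ cos Δλ) = 260.02°
Final bearing θ₂ = (initial bearing from the destination back to the start) + 180° = 227.36°
Δθ = θ₂ − θ₁ = -32.7°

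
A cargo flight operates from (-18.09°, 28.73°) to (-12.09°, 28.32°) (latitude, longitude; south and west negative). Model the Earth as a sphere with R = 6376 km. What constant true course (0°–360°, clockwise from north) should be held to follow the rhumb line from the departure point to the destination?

Meridional parts: M(φ₁)=-0.3211, M(φ₂)=-0.2126 → ΔM = +0.1085;  Δλ = -0.0072 rad
tan C = Δλ / ΔM = -0.0659 → C = 356.23°

356.2°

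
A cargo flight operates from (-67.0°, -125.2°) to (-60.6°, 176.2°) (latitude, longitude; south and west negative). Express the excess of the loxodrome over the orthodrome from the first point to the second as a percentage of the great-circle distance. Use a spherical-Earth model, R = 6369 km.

3.7%

Great circle: σ = 0.4467 rad → d_gc = Rσ = 2844.8 km
Rhumb: Δφ = +0.1117, Δλ = -1.0228, Δψ = +0.2542, q = Δφ/Δψ = 0.4394 → d_rh = R√(Δφ²+q²Δλ²) = 2949.2 km
Excess = (2949.2 − 2844.8) / 2844.8 = 104.4 / 2844.8 = 3.67% ≈ 3.7%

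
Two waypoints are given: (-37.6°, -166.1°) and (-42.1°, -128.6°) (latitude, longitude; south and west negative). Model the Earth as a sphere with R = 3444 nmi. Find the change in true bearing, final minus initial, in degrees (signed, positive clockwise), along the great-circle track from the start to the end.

-24.6°

Initial bearing θ₁ = atan2(sin Δλ cos φ₂, cos φ₁ sin φ₂ − sin φ₁ cos φ₂ cos Δλ) = 110.85°
Final bearing θ₂ = (initial bearing from the destination back to the start) + 180° = 86.29°
Δθ = θ₂ − θ₁ = -24.6°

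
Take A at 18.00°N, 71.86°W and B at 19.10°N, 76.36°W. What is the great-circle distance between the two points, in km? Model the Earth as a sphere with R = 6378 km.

Haversine: a = sin²(Δφ/2)+cos φ₁ cos φ₂ sin²(Δλ/2) = 0.00148;  σ = 2·atan2(√a,√(1−a))
σ = 4.406° → d = Rσ = 6378·0.07689 = 490 km

490 km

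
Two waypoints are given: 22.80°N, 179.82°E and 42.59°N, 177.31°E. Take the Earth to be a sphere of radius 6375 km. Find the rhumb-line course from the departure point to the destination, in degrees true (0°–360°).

Meridional parts: M(φ₁)=+0.4089, M(φ₂)=+0.8231 → ΔM = +0.4142;  Δλ = -0.0438 rad
tan C = Δλ / ΔM = -0.1058 → C = 353.96°

354.0°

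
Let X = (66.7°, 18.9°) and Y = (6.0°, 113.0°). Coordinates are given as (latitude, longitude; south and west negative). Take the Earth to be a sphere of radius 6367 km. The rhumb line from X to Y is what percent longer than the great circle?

5.5%

Great circle: σ = 1.5029 rad → d_gc = Rσ = 9568.7 km
Rhumb: Δφ = -1.0594, Δλ = +1.6424, Δψ = -1.4741, q = Δφ/Δψ = 0.7187 → d_rh = R√(Δφ²+q²Δλ²) = 10098.4 km
Excess = (10098.4 − 9568.7) / 9568.7 = 529.7 / 9568.7 = 5.54% ≈ 5.5%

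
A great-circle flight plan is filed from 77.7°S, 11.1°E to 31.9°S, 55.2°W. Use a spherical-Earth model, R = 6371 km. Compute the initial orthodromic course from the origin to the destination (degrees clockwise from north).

N = sin Δλ·cos φ₂ = -0.7774;  D = cos φ₁ sin φ₂ − sin φ₁ cos φ₂ cos Δλ = +0.2208
initial course = atan2(N, D) = 285.86°

285.9°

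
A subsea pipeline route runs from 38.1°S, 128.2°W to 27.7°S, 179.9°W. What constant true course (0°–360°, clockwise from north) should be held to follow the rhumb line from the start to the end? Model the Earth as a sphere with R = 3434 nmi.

Meridional parts: M(φ₁)=-0.7202, M(φ₂)=-0.5035 → ΔM = +0.2167;  Δλ = -0.9023 rad
tan C = Δλ / ΔM = -4.1633 → C = 283.51°

283.5°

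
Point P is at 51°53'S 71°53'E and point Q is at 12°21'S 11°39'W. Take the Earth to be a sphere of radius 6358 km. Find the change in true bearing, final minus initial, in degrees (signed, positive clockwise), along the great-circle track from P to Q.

At departure: θ₁ = atan2(sin Δλ cos φ₂, cos φ₁ sin φ₂ − sin φ₁ cos φ₂ cos Δλ) = 267.32°
At arrival: θ₂ = atan2(sin Δλ cos φ₁, −cos φ₂ sin φ₁ + sin φ₂ cos φ₁ cos Δλ) = 320.86°
Δθ = θ₂ − θ₁ = +53.5°

+53.5°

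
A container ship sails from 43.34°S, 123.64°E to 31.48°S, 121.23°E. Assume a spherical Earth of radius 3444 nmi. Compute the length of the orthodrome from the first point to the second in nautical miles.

722 nmi

cos σ = sin φ₁ sin φ₂ + cos φ₁ cos φ₂ cos Δλ
      = sin(-43.34°)sin(-31.48°) + cos(-43.34°)cos(-31.48°)cos(-2.41°) = 0.9781
σ = 12.012° → d = Rσ = 3444·0.20965 = 722 nmi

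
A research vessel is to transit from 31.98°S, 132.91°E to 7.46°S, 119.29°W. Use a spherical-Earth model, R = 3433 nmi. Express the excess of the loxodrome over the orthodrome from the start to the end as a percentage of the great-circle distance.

2.6%

Great circle: σ = 1.7603 rad → d_gc = Rσ = 6043.0 nmi
Rhumb: Δφ = +0.4280, Δλ = +1.8815, Δψ = +0.4591, q = Δφ/Δψ = 0.9323 → d_rh = R√(Δφ²+q²Δλ²) = 6198.2 nmi
Excess = (6198.2 − 6043.0) / 6043.0 = 155.2 / 6043.0 = 2.57% ≈ 2.6%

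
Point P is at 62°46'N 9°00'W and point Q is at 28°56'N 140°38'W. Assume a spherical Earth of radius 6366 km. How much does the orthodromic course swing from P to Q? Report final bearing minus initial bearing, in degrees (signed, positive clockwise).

-118.2°

At departure: θ₁ = atan2(sin Δλ cos φ₂, cos φ₁ sin φ₂ − sin φ₁ cos φ₂ cos Δλ) = 318.46°
At arrival: θ₂ = atan2(sin Δλ cos φ₁, −cos φ₂ sin φ₁ + sin φ₂ cos φ₁ cos Δλ) = 200.29°
Δθ = θ₂ − θ₁ = -118.2°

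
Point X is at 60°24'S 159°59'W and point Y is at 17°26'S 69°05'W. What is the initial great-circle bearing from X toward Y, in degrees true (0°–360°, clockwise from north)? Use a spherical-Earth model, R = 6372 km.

99.6°

N = sin Δλ·cos φ₂ = +0.9539;  D = cos φ₁ sin φ₂ − sin φ₁ cos φ₂ cos Δλ = -0.1610
initial course = atan2(N, D) = 99.58°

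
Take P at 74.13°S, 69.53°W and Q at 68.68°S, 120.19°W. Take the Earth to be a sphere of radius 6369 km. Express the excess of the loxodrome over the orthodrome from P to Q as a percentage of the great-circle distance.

Great circle: σ = 0.2871 rad → d_gc = Rσ = 1828.2 km
Rhumb: Δφ = +0.0951, Δλ = -0.8842, Δψ = +0.3004, q = Δφ/Δψ = 0.3166 → d_rh = R√(Δφ²+q²Δλ²) = 1883.1 km
Excess = (1883.1 − 1828.2) / 1828.2 = 54.9 / 1828.2 = 3.00% ≈ 3.0%

3.0%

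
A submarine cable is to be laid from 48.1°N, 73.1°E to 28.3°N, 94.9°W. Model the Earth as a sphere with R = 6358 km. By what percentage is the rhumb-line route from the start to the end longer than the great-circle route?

Great circle: σ = 1.7950 rad → d_gc = Rσ = 11412.4 km
Rhumb: Δφ = -0.3456, Δλ = -2.9322, Δψ = -0.4447, q = Δφ/Δψ = 0.7770 → d_rh = R√(Δφ²+q²Δλ²) = 14651.3 km
Excess = (14651.3 − 11412.4) / 11412.4 = 3238.9 / 11412.4 = 28.38% ≈ 28.4%

28.4%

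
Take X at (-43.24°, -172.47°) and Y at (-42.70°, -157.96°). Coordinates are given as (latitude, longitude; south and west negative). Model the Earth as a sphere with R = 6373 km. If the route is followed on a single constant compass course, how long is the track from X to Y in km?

Δψ = ln[tan(π/4+φ₂/2)/tan(π/4+φ₁/2)] = +0.0129;  Δφ = +0.0094 rad,  Δλ = +0.2532 rad
q = Δφ/Δψ = 0.7317
d = R·√(Δφ² + q²Δλ²) = 6373·0.18554 = 1182 km

1182 km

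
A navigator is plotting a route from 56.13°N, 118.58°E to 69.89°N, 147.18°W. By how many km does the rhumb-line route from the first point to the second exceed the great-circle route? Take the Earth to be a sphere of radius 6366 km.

Great circle: cos σ = sin φ₁ sin φ₂ + cos φ₁ cos φ₂ cos Δλ,  σ = 0.6990 rad → d_gc = 4449.5 km
Rhumb line: Δψ = +0.5407, q = Δφ/Δψ = 0.4442, d_rh = R√(Δφ²+q²Δλ²) = 4895.5 km
Excess = 4895.5 − 4449.5 = 446.0 ≈ 446 km

446 km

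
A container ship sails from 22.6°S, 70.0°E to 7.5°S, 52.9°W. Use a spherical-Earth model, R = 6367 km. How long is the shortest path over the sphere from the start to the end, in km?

12952 km

Haversine: a = sin²(Δφ/2)+cos φ₁ cos φ₂ sin²(Δλ/2) = 0.72351;  σ = 2·atan2(√a,√(1−a))
σ = 116.552° → d = Rσ = 6367·2.03422 = 12952 km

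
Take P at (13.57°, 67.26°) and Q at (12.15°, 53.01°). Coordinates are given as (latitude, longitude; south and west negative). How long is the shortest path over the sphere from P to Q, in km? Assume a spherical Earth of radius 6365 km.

Haversine: a = sin²(Δφ/2)+cos φ₁ cos φ₂ sin²(Δλ/2) = 0.01477;  σ = 2·atan2(√a,√(1−a))
σ = 13.963° → d = Rσ = 6365·0.24370 = 1551 km

1551 km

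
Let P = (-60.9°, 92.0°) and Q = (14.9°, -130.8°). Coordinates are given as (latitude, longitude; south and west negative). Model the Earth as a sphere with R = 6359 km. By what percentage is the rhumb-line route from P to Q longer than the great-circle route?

Great circle: σ = 2.1767 rad → d_gc = Rσ = 13841.7 km
Rhumb: Δφ = +1.3230, Δλ = +2.3946, Δψ = +1.6118, q = Δφ/Δψ = 0.8208 → d_rh = R√(Δφ²+q²Δλ²) = 15065.7 km
Excess = (15065.7 − 13841.7) / 13841.7 = 1224.0 / 13841.7 = 8.84% ≈ 8.8%

8.8%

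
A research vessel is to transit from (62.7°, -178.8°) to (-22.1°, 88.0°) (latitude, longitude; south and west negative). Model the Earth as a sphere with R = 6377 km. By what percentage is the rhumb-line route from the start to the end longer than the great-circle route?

Great circle: σ = 1.9370 rad → d_gc = Rσ = 12352.0 km
Rhumb: Δφ = -1.4800, Δλ = -1.6266, Δψ = -1.8110, q = Δφ/Δψ = 0.8173 → d_rh = R√(Δφ²+q²Δλ²) = 12686.6 km
Excess = (12686.6 − 12352.0) / 12352.0 = 334.6 / 12352.0 = 2.71% ≈ 2.7%

2.7%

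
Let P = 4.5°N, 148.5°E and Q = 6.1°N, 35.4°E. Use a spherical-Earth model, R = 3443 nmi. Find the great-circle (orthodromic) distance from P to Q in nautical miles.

Haversine: a = sin²(Δφ/2)+cos φ₁ cos φ₂ sin²(Δλ/2) = 0.69029;  σ = 2·atan2(√a,√(1−a))
σ = 112.369° → d = Rσ = 3443·1.96122 = 6752 nmi

6752 nmi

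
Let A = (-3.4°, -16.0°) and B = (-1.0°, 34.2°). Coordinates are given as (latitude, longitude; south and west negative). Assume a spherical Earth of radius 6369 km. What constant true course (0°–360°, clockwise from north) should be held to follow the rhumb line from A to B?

Meridional parts: M(φ₁)=-0.0594, M(φ₂)=-0.0175 → ΔM = +0.0419;  Δλ = +0.8762 rad
tan C = Δλ / ΔM = +20.8997 → C = 87.26°

87.3°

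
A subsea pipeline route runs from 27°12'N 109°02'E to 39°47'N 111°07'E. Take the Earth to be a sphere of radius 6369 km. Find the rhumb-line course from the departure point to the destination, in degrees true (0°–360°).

Meridional parts: M(φ₁)=+0.4936, M(φ₂)=+0.7580 → ΔM = +0.2643;  Δλ = +0.0364 rad
tan C = Δλ / ΔM = +0.1376 → C = 7.83°

7.8°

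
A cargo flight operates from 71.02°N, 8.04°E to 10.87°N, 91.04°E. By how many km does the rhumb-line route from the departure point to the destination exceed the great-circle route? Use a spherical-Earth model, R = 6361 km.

Great circle: cos σ = sin φ₁ sin φ₂ + cos φ₁ cos φ₂ cos Δλ,  σ = 1.3518 rad → d_gc = 8598.8 km
Rhumb line: Δψ = -1.5979, q = Δφ/Δψ = 0.6570, d_rh = R√(Δφ²+q²Δλ²) = 9013.6 km
Excess = 9013.6 − 8598.8 = 414.8 ≈ 415 km

415 km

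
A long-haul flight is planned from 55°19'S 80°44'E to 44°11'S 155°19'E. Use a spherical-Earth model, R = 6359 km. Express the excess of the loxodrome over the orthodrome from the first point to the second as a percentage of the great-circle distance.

4.6%

Great circle: σ = 0.8209 rad → d_gc = Rσ = 5219.8 km
Rhumb: Δφ = +0.1943, Δλ = +1.3017, Δψ = +0.3026, q = Δφ/Δψ = 0.6422 → d_rh = R√(Δφ²+q²Δλ²) = 5458.0 km
Excess = (5458.0 − 5219.8) / 5219.8 = 238.2 / 5219.8 = 4.56% ≈ 4.6%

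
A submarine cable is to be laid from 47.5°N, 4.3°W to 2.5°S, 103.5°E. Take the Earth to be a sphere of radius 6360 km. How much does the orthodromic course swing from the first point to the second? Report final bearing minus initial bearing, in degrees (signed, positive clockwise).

+60.1°

Initial bearing θ₁ = atan2(sin Δλ cos φ₂, cos φ₁ sin φ₂ − sin φ₁ cos φ₂ cos Δλ) = 78.37°
Final bearing θ₂ = (initial bearing from the destination back to the start) + 180° = 138.52°
Δθ = θ₂ − θ₁ = +60.1°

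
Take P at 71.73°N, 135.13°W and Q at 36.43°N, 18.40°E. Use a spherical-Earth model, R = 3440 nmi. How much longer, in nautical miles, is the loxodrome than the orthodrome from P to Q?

1181 nmi

Great circle: cos σ = sin φ₁ sin φ₂ + cos φ₁ cos φ₂ cos Δλ,  σ = 1.2259 rad → d_gc = 4217.0 nmi
Rhumb line: Δψ = -1.1440, q = Δφ/Δψ = 0.5385, d_rh = R√(Δφ²+q²Δλ²) = 5397.7 nmi
Excess = 5397.7 − 4217.0 = 1180.7 ≈ 1181 nmi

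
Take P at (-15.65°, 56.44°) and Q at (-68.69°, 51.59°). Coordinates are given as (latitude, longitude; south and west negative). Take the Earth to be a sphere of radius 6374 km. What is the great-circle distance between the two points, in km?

Haversine: a = sin²(Δφ/2)+cos φ₁ cos φ₂ sin²(Δλ/2) = 0.20000;  σ = 2·atan2(√a,√(1−a))
σ = 53.130° → d = Rσ = 6374·0.92729 = 5911 km

5911 km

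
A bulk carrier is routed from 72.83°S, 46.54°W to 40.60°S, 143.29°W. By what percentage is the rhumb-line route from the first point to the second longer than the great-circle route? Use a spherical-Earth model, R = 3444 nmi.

9.5%

Great circle: σ = 0.9330 rad → d_gc = Rσ = 3213.3 nmi
Rhumb: Δφ = +0.5625, Δλ = -1.6886, Δψ = +1.1140, q = Δφ/Δψ = 0.5049 → d_rh = R√(Δφ²+q²Δλ²) = 3518.0 nmi
Excess = (3518.0 − 3213.3) / 3213.3 = 304.7 / 3213.3 = 9.48% ≈ 9.5%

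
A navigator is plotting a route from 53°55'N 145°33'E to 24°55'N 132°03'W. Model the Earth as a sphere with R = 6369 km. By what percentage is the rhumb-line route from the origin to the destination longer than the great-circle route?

Great circle: σ = 1.1471 rad → d_gc = Rσ = 7306.0 km
Rhumb: Δφ = -0.5061, Δλ = +1.4382, Δψ = -0.6724, q = Δφ/Δψ = 0.7527 → d_rh = R√(Δφ²+q²Δλ²) = 7610.9 km
Excess = (7610.9 − 7306.0) / 7306.0 = 304.9 / 7306.0 = 4.17% ≈ 4.2%

4.2%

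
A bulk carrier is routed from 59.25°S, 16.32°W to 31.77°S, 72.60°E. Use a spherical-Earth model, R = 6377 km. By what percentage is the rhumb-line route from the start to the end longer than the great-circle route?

Great circle: σ = 1.0920 rad → d_gc = Rσ = 6963.9 km
Rhumb: Δφ = +0.4796, Δλ = +1.5519, Δψ = +0.7058, q = Δφ/Δψ = 0.6796 → d_rh = R√(Δφ²+q²Δλ²) = 7388.3 km
Excess = (7388.3 − 6963.9) / 6963.9 = 424.4 / 6963.9 = 6.09% ≈ 6.1%

6.1%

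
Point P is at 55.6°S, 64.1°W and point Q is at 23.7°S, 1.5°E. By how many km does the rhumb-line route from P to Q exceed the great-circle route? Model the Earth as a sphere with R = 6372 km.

Great circle: cos σ = sin φ₁ sin φ₂ + cos φ₁ cos φ₂ cos Δλ,  σ = 0.9940 rad → d_gc = 6333.6 km
Rhumb line: Δψ = +0.7467, q = Δφ/Δψ = 0.7457, d_rh = R√(Δφ²+q²Δλ²) = 6494.6 km
Excess = 6494.6 − 6333.6 = 161.0 ≈ 161 km

161 km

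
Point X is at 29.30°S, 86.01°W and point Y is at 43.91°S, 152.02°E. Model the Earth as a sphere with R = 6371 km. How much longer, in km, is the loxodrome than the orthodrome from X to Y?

982 km

Great circle: cos σ = sin φ₁ sin φ₂ + cos φ₁ cos φ₂ cos Δλ,  σ = 1.5640 rad → d_gc = 9964.5 km
Rhumb line: Δψ = -0.3195, q = Δφ/Δψ = 0.7982, d_rh = R√(Δφ²+q²Δλ²) = 10946.3 km
Excess = 10946.3 − 9964.5 = 981.8 ≈ 982 km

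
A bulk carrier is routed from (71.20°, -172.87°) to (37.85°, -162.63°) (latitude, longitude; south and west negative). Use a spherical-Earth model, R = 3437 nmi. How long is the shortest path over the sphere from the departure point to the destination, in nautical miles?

2026 nmi

Haversine: a = sin²(Δφ/2)+cos φ₁ cos φ₂ sin²(Δλ/2) = 0.08436;  σ = 2·atan2(√a,√(1−a))
σ = 33.770° → d = Rσ = 3437·0.58940 = 2026 nmi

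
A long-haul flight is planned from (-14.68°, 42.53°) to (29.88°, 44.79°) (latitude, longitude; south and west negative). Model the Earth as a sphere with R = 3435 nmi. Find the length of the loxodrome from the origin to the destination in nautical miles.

2675 nmi

Rhumb course C = atan2(Δλ, Δψ) with Δψ = ln[tan(π/4+φ₂/2)/tan(π/4+φ₁/2)] = +0.8060, Δλ = +0.0394 → C = 2.80°
d = R·|Δφ| / |cos C| = 3435·0.77772 / 0.99880 = 2675 nmi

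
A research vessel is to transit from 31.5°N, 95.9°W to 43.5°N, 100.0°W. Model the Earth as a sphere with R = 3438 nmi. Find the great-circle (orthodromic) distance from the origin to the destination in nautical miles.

Haversine: a = sin²(Δφ/2)+cos φ₁ cos φ₂ sin²(Δλ/2) = 0.01172;  σ = 2·atan2(√a,√(1−a))
σ = 12.429° → d = Rσ = 3438·0.21692 = 746 nmi

746 nmi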